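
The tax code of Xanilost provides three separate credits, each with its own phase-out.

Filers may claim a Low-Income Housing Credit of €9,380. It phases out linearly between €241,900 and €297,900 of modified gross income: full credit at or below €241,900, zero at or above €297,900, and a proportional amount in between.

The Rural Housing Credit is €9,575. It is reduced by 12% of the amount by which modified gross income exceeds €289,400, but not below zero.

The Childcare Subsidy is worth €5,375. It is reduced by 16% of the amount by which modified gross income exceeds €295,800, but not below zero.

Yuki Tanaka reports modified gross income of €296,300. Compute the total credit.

€14,310

Low-Income Housing Credit: €296,300 is €54,400 into a €56,000 phase-out range, leaving 1,600/56,000 of the credit: €9,380 × 1,600/56,000 = €268.
Rural Housing Credit: 12% of the €6,900 excess over €289,400 is €828; credit = €9,575 − €828 = €8,747.
Childcare Subsidy: 16% of the €500 excess over €295,800 is €80; credit = €5,375 − €80 = €5,295.
Total: €268 + €8,747 + €5,295 = €14,310.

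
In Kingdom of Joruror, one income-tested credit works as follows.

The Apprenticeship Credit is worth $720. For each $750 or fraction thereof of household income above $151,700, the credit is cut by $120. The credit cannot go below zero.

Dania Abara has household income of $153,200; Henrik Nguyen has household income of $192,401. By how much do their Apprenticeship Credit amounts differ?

$480

Dania ($153,200): Apprenticeship Credit: income exceeds $151,700 by $1,500, which is 2 full-or-partial $750 increments; reduction = 2 × $120 = $240, leaving $480.
Henrik ($192,401): Apprenticeship Credit: income exceeds $151,700 by $40,701 → 55 increments × $120 = $6,600 ≥ base, so the credit is $0.
Difference: |$480 − $0| = $480.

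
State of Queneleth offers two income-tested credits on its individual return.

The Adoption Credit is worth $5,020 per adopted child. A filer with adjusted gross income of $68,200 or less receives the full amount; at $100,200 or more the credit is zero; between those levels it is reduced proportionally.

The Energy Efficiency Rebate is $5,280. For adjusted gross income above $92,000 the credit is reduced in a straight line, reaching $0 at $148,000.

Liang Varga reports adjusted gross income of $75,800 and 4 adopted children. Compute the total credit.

$20,591

Adoption Credit: base = 4 × $5,020 = $20,080. $75,800 is $7,600 into a $32,000 phase-out range, leaving 24,400/32,000 of the credit: $20,080 × 24,400/32,000 = $15,311.
Energy Efficiency Rebate: $75,800 is at or below the $92,000 threshold, so the full $5,280 applies.
Total: $15,311 + $5,280 = $20,591.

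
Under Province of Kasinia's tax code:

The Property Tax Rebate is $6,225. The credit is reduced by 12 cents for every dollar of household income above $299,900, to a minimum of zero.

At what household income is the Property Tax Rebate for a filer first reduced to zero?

$351,775

The credit falls by 12% of each dollar above $299,900, so it reaches zero when the excess is $6,225 / 12% = $51,875: income = $299,900 + $51,875 = $351,775.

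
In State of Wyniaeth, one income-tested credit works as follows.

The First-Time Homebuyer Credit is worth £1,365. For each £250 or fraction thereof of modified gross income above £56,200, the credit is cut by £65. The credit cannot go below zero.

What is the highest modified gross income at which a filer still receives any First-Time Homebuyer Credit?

After 20 increments the reduction is 20 × £65 = £1,300, leaving £65; one more increment wipes it out. Increment 20 ends at excess 20 × £250 = £5,000, so the highest qualifying income is £56,200 + £5,000 = £61,200.

£61,200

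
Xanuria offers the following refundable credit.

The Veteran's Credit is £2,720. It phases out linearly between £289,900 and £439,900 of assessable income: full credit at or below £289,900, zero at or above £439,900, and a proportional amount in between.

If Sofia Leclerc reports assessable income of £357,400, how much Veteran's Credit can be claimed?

Veteran's Credit: £357,400 is £67,500 into a £150,000 phase-out range, leaving 82,500/150,000 of the credit: £2,720 × 82,500/150,000 = £1,496.

£1,496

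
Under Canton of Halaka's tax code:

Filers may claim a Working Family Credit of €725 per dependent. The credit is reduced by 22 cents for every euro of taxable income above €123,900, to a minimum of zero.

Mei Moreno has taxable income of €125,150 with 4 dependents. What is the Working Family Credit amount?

Working Family Credit: base = 4 × €725 = €2,900. 22% of the €1,250 excess over €123,900 is €275; credit = €2,900 − €275 = €2,625.

€2,625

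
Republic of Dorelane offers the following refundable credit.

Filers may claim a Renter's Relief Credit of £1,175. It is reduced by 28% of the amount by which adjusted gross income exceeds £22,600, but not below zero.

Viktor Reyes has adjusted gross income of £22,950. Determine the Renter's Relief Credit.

£1,077

Renter's Relief Credit: 28% of the £350 excess over £22,600 is £98; credit = £1,175 − £98 = £1,077.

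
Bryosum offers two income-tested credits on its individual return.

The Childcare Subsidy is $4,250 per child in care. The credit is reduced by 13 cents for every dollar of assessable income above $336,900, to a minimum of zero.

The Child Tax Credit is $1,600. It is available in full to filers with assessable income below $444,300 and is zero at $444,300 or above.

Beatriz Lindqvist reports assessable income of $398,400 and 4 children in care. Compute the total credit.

Childcare Subsidy: base = 4 × $4,250 = $17,000. 13% of the $61,500 excess over $336,900 is $7,995; credit = $17,000 − $7,995 = $9,005.
Child Tax Credit: $398,400 is below the $444,300 cutoff, so the full $1,600 applies.
Total: $9,005 + $1,600 = $10,605.

$10,605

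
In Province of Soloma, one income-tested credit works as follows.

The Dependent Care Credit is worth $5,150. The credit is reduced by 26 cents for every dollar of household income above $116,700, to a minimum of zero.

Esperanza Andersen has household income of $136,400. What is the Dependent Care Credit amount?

$28

Dependent Care Credit: 26% of the $19,700 excess over $116,700 is $5,122; credit = $5,150 − $5,122 = $28.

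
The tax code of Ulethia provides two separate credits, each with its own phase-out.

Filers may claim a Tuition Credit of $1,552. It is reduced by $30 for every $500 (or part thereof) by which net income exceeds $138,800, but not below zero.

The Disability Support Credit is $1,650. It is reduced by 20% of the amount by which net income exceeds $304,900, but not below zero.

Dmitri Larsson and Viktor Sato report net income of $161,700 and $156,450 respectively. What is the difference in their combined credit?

$300

Dmitri ($161,700): Tuition Credit: income exceeds $138,800 by $22,900, which is 46 full-or-partial $500 increments; reduction = 46 × $30 = $1,380, leaving $172. Disability Support Credit: $161,700 is at or below the $304,900 threshold, so the full $1,650 applies. total $172 + $1,650 = $1,822
Viktor ($156,450): Tuition Credit: income exceeds $138,800 by $17,650, which is 36 full-or-partial $500 increments; reduction = 36 × $30 = $1,080, leaving $472. Disability Support Credit: $156,450 is at or below the $304,900 threshold, so the full $1,650 applies. total $472 + $1,650 = $2,122
Difference: |$1,822 − $2,122| = $300.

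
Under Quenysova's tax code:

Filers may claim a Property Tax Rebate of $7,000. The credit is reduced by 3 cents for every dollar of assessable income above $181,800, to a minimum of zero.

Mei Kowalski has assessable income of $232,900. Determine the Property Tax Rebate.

Property Tax Rebate: 3% of the $51,100 excess over $181,800 is $1,533; credit = $7,000 − $1,533 = $5,467.

$5,467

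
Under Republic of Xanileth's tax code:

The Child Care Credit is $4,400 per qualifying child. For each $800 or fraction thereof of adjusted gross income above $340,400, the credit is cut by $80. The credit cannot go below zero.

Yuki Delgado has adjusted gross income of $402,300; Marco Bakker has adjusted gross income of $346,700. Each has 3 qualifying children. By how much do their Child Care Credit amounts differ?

Yuki ($402,300): Child Care Credit: base = 3 × $4,400 = $13,200. income exceeds $340,400 by $61,900, which is 78 full-or-partial $800 increments; reduction = 78 × $80 = $6,240, leaving $6,960.
Marco ($346,700): Child Care Credit: base = 3 × $4,400 = $13,200. income exceeds $340,400 by $6,300, which is 8 full-or-partial $800 increments; reduction = 8 × $80 = $640, leaving $12,560.
Difference: |$6,960 − $12,560| = $5,600.

$5,600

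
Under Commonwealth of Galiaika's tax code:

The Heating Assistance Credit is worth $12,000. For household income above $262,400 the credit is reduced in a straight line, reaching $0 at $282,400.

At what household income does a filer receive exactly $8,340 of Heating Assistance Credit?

$8,340 is 8,340/12,000 of the full $12,000, so 3,660/12,000 of the $20,000 range has been used: income = $262,400 + $20,000 × 3,660/12,000 = $268,500.

$268,500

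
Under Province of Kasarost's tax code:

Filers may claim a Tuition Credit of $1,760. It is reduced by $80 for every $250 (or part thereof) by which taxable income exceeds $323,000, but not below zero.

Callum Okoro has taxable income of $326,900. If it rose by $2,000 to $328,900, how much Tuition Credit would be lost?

$480

At $326,900 — income exceeds $323,000 by $3,900, which is 16 full-or-partial $250 increments; reduction = 16 × $80 = $1,280, leaving $480.
At $328,900 — income exceeds $323,000 by $5,900 → 24 increments × $80 = $1,920 ≥ base, so the credit is $0.
Lost: $480 − $0 = $480.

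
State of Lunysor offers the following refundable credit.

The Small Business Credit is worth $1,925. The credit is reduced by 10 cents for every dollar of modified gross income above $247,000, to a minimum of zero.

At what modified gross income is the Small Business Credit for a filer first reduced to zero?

The credit falls by 10% of each dollar above $247,000, so it reaches zero when the excess is $1,925 / 10% = $19,250: income = $247,000 + $19,250 = $266,250.

$266,250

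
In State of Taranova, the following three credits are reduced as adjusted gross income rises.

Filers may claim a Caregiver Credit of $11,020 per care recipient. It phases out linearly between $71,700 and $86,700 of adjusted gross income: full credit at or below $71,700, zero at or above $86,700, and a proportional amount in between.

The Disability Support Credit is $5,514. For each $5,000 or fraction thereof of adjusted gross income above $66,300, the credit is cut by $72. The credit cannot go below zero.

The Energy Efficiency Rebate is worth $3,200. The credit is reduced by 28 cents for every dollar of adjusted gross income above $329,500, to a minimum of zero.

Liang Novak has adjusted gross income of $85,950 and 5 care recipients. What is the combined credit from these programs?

Caregiver Credit: base = 5 × $11,020 = $55,100. $85,950 is $14,250 into a $15,000 phase-out range, leaving 750/15,000 of the credit: $55,100 × 750/15,000 = $2,755.
Disability Support Credit: income exceeds $66,300 by $19,650, which is 4 full-or-partial $5,000 increments; reduction = 4 × $72 = $288, leaving $5,226.
Energy Efficiency Rebate: $85,950 is at or below the $329,500 threshold, so the full $3,200 applies.
Total: $2,755 + $5,226 + $3,200 = $11,181.

$11,181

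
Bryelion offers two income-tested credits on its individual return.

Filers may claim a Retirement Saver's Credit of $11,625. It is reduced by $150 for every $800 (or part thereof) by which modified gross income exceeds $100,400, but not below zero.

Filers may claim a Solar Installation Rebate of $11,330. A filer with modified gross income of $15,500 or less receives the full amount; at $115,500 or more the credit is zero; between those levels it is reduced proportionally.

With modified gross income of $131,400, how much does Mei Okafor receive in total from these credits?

$5,775

Retirement Saver's Credit: income exceeds $100,400 by $31,000, which is 39 full-or-partial $800 increments; reduction = 39 × $150 = $5,850, leaving $5,775.
Solar Installation Rebate: $131,400 is at or above $115,500, so the credit is $0.
Total: $5,775 + $0 = $5,775.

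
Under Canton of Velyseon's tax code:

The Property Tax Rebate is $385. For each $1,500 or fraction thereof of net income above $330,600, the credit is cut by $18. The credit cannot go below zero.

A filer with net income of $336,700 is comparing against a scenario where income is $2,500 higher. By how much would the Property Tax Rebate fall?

$18

At $336,700 — income exceeds $330,600 by $6,100, which is 5 full-or-partial $1,500 increments; reduction = 5 × $18 = $90, leaving $295.
At $339,200 — income exceeds $330,600 by $8,600, which is 6 full-or-partial $1,500 increments; reduction = 6 × $18 = $108, leaving $277.
Lost: $295 − $277 = $18.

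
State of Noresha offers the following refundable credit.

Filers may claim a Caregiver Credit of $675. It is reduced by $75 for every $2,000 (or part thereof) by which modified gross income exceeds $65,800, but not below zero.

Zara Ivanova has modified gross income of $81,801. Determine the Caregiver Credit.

Caregiver Credit: income exceeds $65,800 by $16,001 → 9 increments × $75 = $675 ≥ base, so the credit is $0.

$0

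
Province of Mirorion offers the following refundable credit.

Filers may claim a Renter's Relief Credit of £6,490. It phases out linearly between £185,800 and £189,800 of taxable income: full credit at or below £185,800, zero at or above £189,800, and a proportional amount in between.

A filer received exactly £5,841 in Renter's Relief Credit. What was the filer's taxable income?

£186,200

£5,841 is 5,841/6,490 of the full £6,490, so 649/6,490 of the £4,000 range has been used: income = £185,800 + £4,000 × 649/6,490 = £186,200.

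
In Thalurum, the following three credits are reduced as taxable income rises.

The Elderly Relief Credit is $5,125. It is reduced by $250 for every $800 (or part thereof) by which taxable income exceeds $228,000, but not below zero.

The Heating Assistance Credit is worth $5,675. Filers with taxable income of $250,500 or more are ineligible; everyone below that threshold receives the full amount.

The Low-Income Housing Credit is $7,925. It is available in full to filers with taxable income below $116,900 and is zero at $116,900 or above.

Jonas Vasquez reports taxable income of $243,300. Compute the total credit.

$5,800

Elderly Relief Credit: income exceeds $228,000 by $15,300, which is 20 full-or-partial $800 increments; reduction = 20 × $250 = $5,000, leaving $125.
Heating Assistance Credit: $243,300 is below the $250,500 cutoff, so the full $5,675 applies.
Low-Income Housing Credit: $243,300 meets or exceeds the $116,900 cutoff, so the credit is $0.
Total: $125 + $5,675 + $0 = $5,800.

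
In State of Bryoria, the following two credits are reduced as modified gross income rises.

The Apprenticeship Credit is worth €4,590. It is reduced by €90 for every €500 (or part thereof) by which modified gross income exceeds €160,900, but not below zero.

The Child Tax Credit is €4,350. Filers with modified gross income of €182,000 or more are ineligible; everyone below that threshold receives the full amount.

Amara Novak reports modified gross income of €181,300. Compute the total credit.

€5,250

Apprenticeship Credit: income exceeds €160,900 by €20,400, which is 41 full-or-partial €500 increments; reduction = 41 × €90 = €3,690, leaving €900.
Child Tax Credit: €181,300 is below the €182,000 cutoff, so the full €4,350 applies.
Total: €900 + €4,350 = €5,250.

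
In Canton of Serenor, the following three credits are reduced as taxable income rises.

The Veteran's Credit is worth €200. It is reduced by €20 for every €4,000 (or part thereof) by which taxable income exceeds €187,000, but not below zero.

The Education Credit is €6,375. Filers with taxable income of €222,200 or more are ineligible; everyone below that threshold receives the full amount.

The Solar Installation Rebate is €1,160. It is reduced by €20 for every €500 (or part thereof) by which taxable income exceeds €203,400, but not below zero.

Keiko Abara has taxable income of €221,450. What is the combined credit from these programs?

€6,815

Veteran's Credit: income exceeds €187,000 by €34,450, which is 9 full-or-partial €4,000 increments; reduction = 9 × €20 = €180, leaving €20.
Education Credit: €221,450 is below the €222,200 cutoff, so the full €6,375 applies.
Solar Installation Rebate: income exceeds €203,400 by €18,050, which is 37 full-or-partial €500 increments; reduction = 37 × €20 = €740, leaving €420.
Total: €20 + €6,375 + €420 = €6,815.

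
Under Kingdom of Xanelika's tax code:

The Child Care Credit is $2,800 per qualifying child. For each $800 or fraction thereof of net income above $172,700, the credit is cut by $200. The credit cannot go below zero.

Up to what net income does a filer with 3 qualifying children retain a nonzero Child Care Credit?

$205,500

Full credit = 3 × $2,800 = $8,400.
After 41 increments the reduction is 41 × $200 = $8,200, leaving $200; one more increment wipes it out. Increment 41 ends at excess 41 × $800 = $32,800, so the highest qualifying income is $172,700 + $32,800 = $205,500.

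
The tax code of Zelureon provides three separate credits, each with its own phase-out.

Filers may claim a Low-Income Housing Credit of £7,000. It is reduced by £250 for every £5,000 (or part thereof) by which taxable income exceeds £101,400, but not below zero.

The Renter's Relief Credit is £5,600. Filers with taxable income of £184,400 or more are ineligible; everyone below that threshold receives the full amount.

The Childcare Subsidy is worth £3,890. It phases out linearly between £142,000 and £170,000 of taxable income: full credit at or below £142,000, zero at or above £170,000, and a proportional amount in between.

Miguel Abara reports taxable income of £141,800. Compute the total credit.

£14,240

Low-Income Housing Credit: income exceeds £101,400 by £40,400, which is 9 full-or-partial £5,000 increments; reduction = 9 × £250 = £2,250, leaving £4,750.
Renter's Relief Credit: £141,800 is below the £184,400 cutoff, so the full £5,600 applies.
Childcare Subsidy: £141,800 is at or below the £142,000 threshold, so the full £3,890 applies.
Total: £4,750 + £5,600 + £3,890 = £14,240.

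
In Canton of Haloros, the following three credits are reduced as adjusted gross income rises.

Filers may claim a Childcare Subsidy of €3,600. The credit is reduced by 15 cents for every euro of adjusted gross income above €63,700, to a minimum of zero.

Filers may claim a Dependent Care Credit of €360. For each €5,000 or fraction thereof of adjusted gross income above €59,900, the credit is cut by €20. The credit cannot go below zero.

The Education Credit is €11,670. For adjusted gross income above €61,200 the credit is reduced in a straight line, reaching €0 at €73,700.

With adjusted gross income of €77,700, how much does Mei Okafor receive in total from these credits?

Childcare Subsidy: 15% of the €14,000 excess over €63,700 is €2,100; credit = €3,600 − €2,100 = €1,500.
Dependent Care Credit: income exceeds €59,900 by €17,800, which is 4 full-or-partial €5,000 increments; reduction = 4 × €20 = €80, leaving €280.
Education Credit: €77,700 is at or above €73,700, so the credit is €0.
Total: €1,500 + €280 + €0 = €1,780.

€1,780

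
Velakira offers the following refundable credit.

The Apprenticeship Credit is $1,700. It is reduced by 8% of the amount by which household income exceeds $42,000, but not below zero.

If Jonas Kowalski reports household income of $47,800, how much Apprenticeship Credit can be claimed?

Apprenticeship Credit: 8% of the $5,800 excess over $42,000 is $464; credit = $1,700 − $464 = $1,236.

$1,236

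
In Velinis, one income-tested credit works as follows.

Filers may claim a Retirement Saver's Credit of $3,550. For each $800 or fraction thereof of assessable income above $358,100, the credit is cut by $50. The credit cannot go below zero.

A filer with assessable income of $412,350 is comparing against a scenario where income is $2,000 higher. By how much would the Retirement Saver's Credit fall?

At $412,350 — income exceeds $358,100 by $54,250, which is 68 full-or-partial $800 increments; reduction = 68 × $50 = $3,400, leaving $150.
At $414,350 — income exceeds $358,100 by $56,250 → 71 increments × $50 = $3,550 ≥ base, so the credit is $0.
Lost: $150 − $0 = $150.

$150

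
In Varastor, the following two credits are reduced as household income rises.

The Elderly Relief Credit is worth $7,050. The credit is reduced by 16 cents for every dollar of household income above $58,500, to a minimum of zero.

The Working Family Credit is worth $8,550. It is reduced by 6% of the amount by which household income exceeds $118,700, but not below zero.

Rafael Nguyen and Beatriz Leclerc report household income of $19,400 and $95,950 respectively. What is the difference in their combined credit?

$5,992

Rafael ($19,400): Elderly Relief Credit: $19,400 is at or below the $58,500 threshold, so the full $7,050 applies. Working Family Credit: $19,400 is at or below the $118,700 threshold, so the full $8,550 applies. total $7,050 + $8,550 = $15,600
Beatriz ($95,950): Elderly Relief Credit: 16% of the $37,450 excess over $58,500 is $5,992; credit = $7,050 − $5,992 = $1,058. Working Family Credit: $95,950 is at or below the $118,700 threshold, so the full $8,550 applies. total $1,058 + $8,550 = $9,608
Difference: |$15,600 − $9,608| = $5,992.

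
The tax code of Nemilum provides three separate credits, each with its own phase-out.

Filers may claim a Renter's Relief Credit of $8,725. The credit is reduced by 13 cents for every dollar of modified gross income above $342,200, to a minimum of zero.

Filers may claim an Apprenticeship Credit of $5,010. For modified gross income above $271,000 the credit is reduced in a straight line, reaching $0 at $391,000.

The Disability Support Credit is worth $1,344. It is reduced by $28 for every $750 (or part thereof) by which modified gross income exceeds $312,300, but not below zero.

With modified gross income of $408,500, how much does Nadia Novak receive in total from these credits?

$106

Renter's Relief Credit: 13% of the $66,300 excess over $342,200 is $8,619; credit = $8,725 − $8,619 = $106.
Apprenticeship Credit: $408,500 is at or above $391,000, so the credit is $0.
Disability Support Credit: income exceeds $312,300 by $96,200 → 129 increments × $28 = $3,612 ≥ base, so the credit is $0.
Total: $106 + $0 + $0 = $106.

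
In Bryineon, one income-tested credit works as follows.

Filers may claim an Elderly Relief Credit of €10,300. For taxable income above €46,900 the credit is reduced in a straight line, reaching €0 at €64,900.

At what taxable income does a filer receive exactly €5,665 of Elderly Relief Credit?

€5,665 is 5,665/10,300 of the full €10,300, so 4,635/10,300 of the €18,000 range has been used: income = €46,900 + €18,000 × 4,635/10,300 = €55,000.

€55,000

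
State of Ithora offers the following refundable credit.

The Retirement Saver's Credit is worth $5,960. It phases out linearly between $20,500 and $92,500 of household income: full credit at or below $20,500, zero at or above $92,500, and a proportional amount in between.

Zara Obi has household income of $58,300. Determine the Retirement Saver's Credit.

Retirement Saver's Credit: $58,300 is $37,800 into a $72,000 phase-out range, leaving 34,200/72,000 of the credit: $5,960 × 34,200/72,000 = $2,831.

$2,831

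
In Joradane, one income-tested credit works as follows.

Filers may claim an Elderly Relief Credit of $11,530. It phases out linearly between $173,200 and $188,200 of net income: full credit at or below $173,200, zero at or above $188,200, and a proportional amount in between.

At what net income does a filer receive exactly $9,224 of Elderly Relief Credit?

$176,200

$9,224 is 9,224/11,530 of the full $11,530, so 2,306/11,530 of the $15,000 range has been used: income = $173,200 + $15,000 × 2,306/11,530 = $176,200.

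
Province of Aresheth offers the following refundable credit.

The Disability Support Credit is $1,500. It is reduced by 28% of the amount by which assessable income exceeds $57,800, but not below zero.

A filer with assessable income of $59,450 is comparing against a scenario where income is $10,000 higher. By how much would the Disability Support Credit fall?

$1,038

At $59,450 — 28% of the $1,650 excess over $57,800 is $462; credit = $1,500 − $462 = $1,038.
At $69,450 — 28% of the $11,650 excess over $57,800 is $3,262 ≥ base, so the credit is $0.
Lost: $1,038 − $0 = $1,038.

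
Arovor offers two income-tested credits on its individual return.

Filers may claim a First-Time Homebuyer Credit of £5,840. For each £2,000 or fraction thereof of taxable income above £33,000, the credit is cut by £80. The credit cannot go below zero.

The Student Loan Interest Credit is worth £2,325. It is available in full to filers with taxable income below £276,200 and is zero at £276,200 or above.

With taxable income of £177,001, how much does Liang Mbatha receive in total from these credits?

£2,325

First-Time Homebuyer Credit: income exceeds £33,000 by £144,001 → 73 increments × £80 = £5,840 ≥ base, so the credit is £0.
Student Loan Interest Credit: £177,001 is below the £276,200 cutoff, so the full £2,325 applies.
Total: £0 + £2,325 = £2,325.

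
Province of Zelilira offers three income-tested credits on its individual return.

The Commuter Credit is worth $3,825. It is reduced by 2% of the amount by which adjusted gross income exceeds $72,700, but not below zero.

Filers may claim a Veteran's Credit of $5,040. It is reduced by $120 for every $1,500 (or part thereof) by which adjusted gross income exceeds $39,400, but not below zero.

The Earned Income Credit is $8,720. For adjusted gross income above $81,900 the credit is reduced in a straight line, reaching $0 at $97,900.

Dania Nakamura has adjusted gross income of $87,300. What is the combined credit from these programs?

$10,510

Commuter Credit: 2% of the $14,600 excess over $72,700 is $292; credit = $3,825 − $292 = $3,533.
Veteran's Credit: income exceeds $39,400 by $47,900, which is 32 full-or-partial $1,500 increments; reduction = 32 × $120 = $3,840, leaving $1,200.
Earned Income Credit: $87,300 is $5,400 into a $16,000 phase-out range, leaving 10,600/16,000 of the credit: $8,720 × 10,600/16,000 = $5,777.
Total: $3,533 + $1,200 + $5,777 = $10,510.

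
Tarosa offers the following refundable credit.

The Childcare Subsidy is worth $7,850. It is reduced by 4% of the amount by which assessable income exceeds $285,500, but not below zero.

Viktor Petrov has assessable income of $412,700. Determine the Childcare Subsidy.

$2,762

Childcare Subsidy: 4% of the $127,200 excess over $285,500 is $5,088; credit = $7,850 − $5,088 = $2,762.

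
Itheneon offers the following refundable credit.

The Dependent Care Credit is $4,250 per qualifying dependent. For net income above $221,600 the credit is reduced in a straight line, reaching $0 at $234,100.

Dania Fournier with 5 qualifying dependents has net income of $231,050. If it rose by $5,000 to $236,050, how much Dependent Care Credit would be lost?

$5,185

At $231,050 — base = 5 × $4,250 = $21,250. $231,050 is $9,450 into a $12,500 phase-out range, leaving 3,050/12,500 of the credit: $21,250 × 3,050/12,500 = $5,185.
At $236,050 — base = 5 × $4,250 = $21,250. $236,050 is at or above $234,100, so the credit is $0.
Lost: $5,185 − $0 = $5,185.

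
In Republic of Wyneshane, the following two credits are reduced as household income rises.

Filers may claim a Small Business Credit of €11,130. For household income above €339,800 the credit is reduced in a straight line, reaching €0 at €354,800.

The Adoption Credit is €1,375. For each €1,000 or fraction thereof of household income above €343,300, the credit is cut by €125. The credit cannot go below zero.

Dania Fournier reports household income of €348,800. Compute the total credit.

€5,077

Small Business Credit: €348,800 is €9,000 into a €15,000 phase-out range, leaving 6,000/15,000 of the credit: €11,130 × 6,000/15,000 = €4,452.
Adoption Credit: income exceeds €343,300 by €5,500, which is 6 full-or-partial €1,000 increments; reduction = 6 × €125 = €750, leaving €625.
Total: €4,452 + €625 = €5,077.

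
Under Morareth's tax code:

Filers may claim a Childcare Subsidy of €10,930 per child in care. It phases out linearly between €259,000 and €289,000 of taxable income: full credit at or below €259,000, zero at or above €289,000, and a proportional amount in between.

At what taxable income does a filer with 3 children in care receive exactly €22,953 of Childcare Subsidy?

Full credit = 3 × €10,930 = €32,790.
€22,953 is 22,953/32,790 of the full €32,790, so 9,837/32,790 of the €30,000 range has been used: income = €259,000 + €30,000 × 9,837/32,790 = €268,000.

€268,000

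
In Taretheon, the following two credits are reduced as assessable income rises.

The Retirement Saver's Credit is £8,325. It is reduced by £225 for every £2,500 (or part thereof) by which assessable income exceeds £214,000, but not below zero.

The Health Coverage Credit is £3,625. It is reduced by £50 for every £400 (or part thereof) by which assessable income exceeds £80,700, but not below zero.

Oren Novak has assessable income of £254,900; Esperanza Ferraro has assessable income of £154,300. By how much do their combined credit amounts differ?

Oren (£254,900): Retirement Saver's Credit: income exceeds £214,000 by £40,900, which is 17 full-or-partial £2,500 increments; reduction = 17 × £225 = £3,825, leaving £4,500. Health Coverage Credit: income exceeds £80,700 by £174,200 → 436 increments × £50 = £21,800 ≥ base, so the credit is £0. total £4,500 + £0 = £4,500
Esperanza (£154,300): Retirement Saver's Credit: £154,300 is at or below the £214,000 threshold, so the full £8,325 applies. Health Coverage Credit: income exceeds £80,700 by £73,600 → 184 increments × £50 = £9,200 ≥ base, so the credit is £0. total £8,325 + £0 = £8,325
Difference: |£4,500 − £8,325| = £3,825.

£3,825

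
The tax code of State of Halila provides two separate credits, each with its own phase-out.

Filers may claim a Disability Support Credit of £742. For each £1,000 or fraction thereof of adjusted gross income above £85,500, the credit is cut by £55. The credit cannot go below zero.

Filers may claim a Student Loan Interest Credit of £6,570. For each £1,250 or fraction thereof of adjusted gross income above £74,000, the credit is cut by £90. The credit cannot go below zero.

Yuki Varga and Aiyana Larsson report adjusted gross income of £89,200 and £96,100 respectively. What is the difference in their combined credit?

£835

Yuki (£89,200): Disability Support Credit: income exceeds £85,500 by £3,700, which is 4 full-or-partial £1,000 increments; reduction = 4 × £55 = £220, leaving £522. Student Loan Interest Credit: income exceeds £74,000 by £15,200, which is 13 full-or-partial £1,250 increments; reduction = 13 × £90 = £1,170, leaving £5,400. total £522 + £5,400 = £5,922
Aiyana (£96,100): Disability Support Credit: income exceeds £85,500 by £10,600, which is 11 full-or-partial £1,000 increments; reduction = 11 × £55 = £605, leaving £137. Student Loan Interest Credit: income exceeds £74,000 by £22,100, which is 18 full-or-partial £1,250 increments; reduction = 18 × £90 = £1,620, leaving £4,950. total £137 + £4,950 = £5,087
Difference: |£5,922 − £5,087| = £835.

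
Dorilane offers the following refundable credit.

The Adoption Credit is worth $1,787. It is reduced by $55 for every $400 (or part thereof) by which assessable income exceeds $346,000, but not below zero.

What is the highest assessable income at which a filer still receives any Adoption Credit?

$358,800

After 32 increments the reduction is 32 × $55 = $1,760, leaving $27; one more increment wipes it out. Increment 32 ends at excess 32 × $400 = $12,800, so the highest qualifying income is $346,000 + $12,800 = $358,800.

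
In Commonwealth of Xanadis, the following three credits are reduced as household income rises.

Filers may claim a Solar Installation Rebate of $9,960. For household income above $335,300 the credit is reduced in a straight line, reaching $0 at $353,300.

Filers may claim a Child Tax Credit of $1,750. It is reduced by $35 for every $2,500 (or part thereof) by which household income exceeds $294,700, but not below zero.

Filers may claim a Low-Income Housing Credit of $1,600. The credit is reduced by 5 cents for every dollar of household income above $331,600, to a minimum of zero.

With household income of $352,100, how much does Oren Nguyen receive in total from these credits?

Solar Installation Rebate: $352,100 is $16,800 into a $18,000 phase-out range, leaving 1,200/18,000 of the credit: $9,960 × 1,200/18,000 = $664.
Child Tax Credit: income exceeds $294,700 by $57,400, which is 23 full-or-partial $2,500 increments; reduction = 23 × $35 = $805, leaving $945.
Low-Income Housing Credit: 5% of the $20,500 excess over $331,600 is $1,025; credit = $1,600 − $1,025 = $575.
Total: $664 + $945 + $575 = $2,184.

$2,184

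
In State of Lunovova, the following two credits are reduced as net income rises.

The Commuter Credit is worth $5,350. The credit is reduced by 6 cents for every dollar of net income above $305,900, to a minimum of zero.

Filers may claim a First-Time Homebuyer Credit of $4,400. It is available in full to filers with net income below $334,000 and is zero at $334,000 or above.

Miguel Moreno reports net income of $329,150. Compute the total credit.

Commuter Credit: 6% of the $23,250 excess over $305,900 is $1,395; credit = $5,350 − $1,395 = $3,955.
First-Time Homebuyer Credit: $329,150 is below the $334,000 cutoff, so the full $4,400 applies.
Total: $3,955 + $4,400 = $8,355.

$8,355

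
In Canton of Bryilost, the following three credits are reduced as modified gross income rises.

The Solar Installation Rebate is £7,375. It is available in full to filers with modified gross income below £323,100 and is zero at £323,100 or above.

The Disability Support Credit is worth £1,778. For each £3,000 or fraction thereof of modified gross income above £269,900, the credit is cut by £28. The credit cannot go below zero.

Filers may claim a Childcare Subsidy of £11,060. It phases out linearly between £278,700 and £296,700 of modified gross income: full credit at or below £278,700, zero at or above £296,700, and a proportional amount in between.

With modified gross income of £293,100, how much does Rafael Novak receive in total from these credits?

£11,141

Solar Installation Rebate: £293,100 is below the £323,100 cutoff, so the full £7,375 applies.
Disability Support Credit: income exceeds £269,900 by £23,200, which is 8 full-or-partial £3,000 increments; reduction = 8 × £28 = £224, leaving £1,554.
Childcare Subsidy: £293,100 is £14,400 into a £18,000 phase-out range, leaving 3,600/18,000 of the credit: £11,060 × 3,600/18,000 = £2,212.
Total: £7,375 + £1,554 + £2,212 = £11,141.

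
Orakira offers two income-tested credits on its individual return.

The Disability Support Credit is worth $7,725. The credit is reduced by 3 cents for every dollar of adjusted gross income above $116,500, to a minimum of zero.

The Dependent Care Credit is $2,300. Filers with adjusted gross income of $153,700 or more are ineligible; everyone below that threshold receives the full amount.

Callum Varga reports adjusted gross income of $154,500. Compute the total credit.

$6,585

Disability Support Credit: 3% of the $38,000 excess over $116,500 is $1,140; credit = $7,725 − $1,140 = $6,585.
Dependent Care Credit: $154,500 meets or exceeds the $153,700 cutoff, so the credit is $0.
Total: $6,585 + $0 = $6,585.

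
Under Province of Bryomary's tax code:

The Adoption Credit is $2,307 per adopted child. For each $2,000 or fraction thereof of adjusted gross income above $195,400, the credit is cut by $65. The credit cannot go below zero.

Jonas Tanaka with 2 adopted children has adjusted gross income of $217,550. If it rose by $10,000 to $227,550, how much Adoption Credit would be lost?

At $217,550 — base = 2 × $2,307 = $4,614. income exceeds $195,400 by $22,150, which is 12 full-or-partial $2,000 increments; reduction = 12 × $65 = $780, leaving $3,834.
At $227,550 — base = 2 × $2,307 = $4,614. income exceeds $195,400 by $32,150, which is 17 full-or-partial $2,000 increments; reduction = 17 × $65 = $1,105, leaving $3,509.
Lost: $3,834 − $3,509 = $325.

$325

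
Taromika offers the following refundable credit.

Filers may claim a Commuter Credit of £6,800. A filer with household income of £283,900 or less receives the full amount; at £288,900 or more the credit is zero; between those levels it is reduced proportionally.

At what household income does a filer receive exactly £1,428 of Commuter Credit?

£1,428 is 1,428/6,800 of the full £6,800, so 5,372/6,800 of the £5,000 range has been used: income = £283,900 + £5,000 × 5,372/6,800 = £287,850.

£287,850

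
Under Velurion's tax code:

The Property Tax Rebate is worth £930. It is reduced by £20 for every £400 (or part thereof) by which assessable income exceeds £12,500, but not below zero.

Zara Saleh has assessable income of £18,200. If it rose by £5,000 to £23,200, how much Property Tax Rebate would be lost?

£240

At £18,200 — income exceeds £12,500 by £5,700, which is 15 full-or-partial £400 increments; reduction = 15 × £20 = £300, leaving £630.
At £23,200 — income exceeds £12,500 by £10,700, which is 27 full-or-partial £400 increments; reduction = 27 × £20 = £540, leaving £390.
Lost: £630 − £390 = £240.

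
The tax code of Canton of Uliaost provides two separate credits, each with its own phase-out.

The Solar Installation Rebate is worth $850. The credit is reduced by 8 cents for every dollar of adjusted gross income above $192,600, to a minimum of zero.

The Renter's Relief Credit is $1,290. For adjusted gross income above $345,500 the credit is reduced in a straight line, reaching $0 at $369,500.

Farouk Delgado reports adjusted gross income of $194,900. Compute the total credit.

Solar Installation Rebate: 8% of the $2,300 excess over $192,600 is $184; credit = $850 − $184 = $666.
Renter's Relief Credit: $194,900 is at or below the $345,500 threshold, so the full $1,290 applies.
Total: $666 + $1,290 = $1,956.

$1,956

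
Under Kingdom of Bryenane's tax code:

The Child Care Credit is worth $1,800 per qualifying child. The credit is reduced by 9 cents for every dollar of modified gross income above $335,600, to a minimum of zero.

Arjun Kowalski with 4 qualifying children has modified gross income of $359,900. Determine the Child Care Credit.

$5,013

Child Care Credit: base = 4 × $1,800 = $7,200. 9% of the $24,300 excess over $335,600 is $2,187; credit = $7,200 − $2,187 = $5,013.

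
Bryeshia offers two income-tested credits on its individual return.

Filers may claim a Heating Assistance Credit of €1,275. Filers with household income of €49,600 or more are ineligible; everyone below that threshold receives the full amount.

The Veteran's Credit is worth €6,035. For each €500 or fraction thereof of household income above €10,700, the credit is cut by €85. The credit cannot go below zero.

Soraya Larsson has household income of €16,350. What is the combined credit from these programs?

€6,290

Heating Assistance Credit: €16,350 is below the €49,600 cutoff, so the full €1,275 applies.
Veteran's Credit: income exceeds €10,700 by €5,650, which is 12 full-or-partial €500 increments; reduction = 12 × €85 = €1,020, leaving €5,015.
Total: €1,275 + €5,015 = €6,290.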